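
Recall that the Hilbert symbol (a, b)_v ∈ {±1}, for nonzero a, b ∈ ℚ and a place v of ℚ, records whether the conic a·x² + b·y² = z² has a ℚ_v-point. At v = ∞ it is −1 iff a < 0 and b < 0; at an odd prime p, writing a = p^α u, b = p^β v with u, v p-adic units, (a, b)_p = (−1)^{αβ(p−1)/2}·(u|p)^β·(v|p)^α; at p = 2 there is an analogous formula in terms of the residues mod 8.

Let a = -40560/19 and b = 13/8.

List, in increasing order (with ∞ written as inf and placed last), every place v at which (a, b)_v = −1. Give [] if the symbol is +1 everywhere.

[2, 3]

Mod squares: a ≡ -285, b ≡ 26. Check v ∈ {∞, 2, 3, 5, 13, 19}.
v=19: a=19^-1·(≡5), b=19^0·(≡4) mod 19; (5|19)=+1, (4|19)=+1; (−1)^{-1·0·9}·(+1)^0·(+1)^-1 = +1.
v=2: v_2(a)=4, v_2(b)=-3; units ≡ 3, 5 (mod 8); ε·ε+αω+βω = 1·0+4·1+-3·1 ≡ 1  ⇒  (a,b)_2 = -1.
v=13: a=13^2·(≡12), b=13^1·(≡5) mod 13; (12|13)=+1, (5|13)=-1; (−1)^{2·1·6}·(+1)^1·(-1)^2 = +1.
v=5: a=5^1·(≡2), b=5^0·(≡1) mod 5; (2|5)=-1, (1|5)=+1; (−1)^{1·0·2}·(-1)^0·(+1)^1 = +1.
v=3: a=3^1·(≡1), b=3^0·(≡2) mod 3; (1|3)=+1, (2|3)=-1; (−1)^{1·0·1}·(+1)^0·(-1)^1 = -1.
v=∞: -285 < 0 and 26 > 0  ⇒  (a,b)_∞ = +1.
|Ram(-285, 26)| = 2, even; anisotropic at {2, 3}.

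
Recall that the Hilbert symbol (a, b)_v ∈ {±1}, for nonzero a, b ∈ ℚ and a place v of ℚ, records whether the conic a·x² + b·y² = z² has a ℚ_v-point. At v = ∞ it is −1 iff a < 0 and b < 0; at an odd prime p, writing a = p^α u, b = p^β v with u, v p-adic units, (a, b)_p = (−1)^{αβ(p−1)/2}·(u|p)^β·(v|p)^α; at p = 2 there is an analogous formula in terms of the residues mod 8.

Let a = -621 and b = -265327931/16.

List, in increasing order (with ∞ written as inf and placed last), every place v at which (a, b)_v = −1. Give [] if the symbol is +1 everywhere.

(a, b) ≡ (-69, -315491) mod (ℚ^×)²; places V = {2, 3, 11, 23, 29, 43, ∞}.
(a,b)_∞: sgn(-69)=−, sgn(-315491)=−, so -1.
(a,b)_23: α=1, u≡19; β=1, v≡20 (mod 23); (19|23)=-1, (20|23)=-1; sign (−1)^1·-1^1·-1^1 = -1.
(a,b)_43: α=0, u≡24; β=1, v≡24 (mod 43); (24|43)=+1, (24|43)=+1; sign (−1)^0·+1^1·+1^0 = +1.
(a,b)_2: α=0, β=-4; u≡3, v≡5 (mod 8); ε(u)ε(v)=1·0, αω(v)=0·1, βω(u)=-4·1; sum ≡ 0  ⇒  +1.
(a,b)_3: α=3, u≡1; β=0, v≡1 (mod 3); (1|3)=+1, (1|3)=+1; sign (−1)^0·+1^0·+1^3 = +1.
(a,b)_11: α=0, u≡6; β=1, v≡7 (mod 11); (6|11)=-1, (7|11)=-1; sign (−1)^0·-1^1·-1^0 = -1.
(a,b)_29: α=0, u≡17; β=3, v≡7 (mod 29); (17|29)=-1, (7|29)=+1; sign (−1)^0·-1^3·+1^0 = -1.
(-69, -315491 / ℚ) ramifies at {11, 23, 29, ∞}: a division algebra.

[11, 23, 29, inf]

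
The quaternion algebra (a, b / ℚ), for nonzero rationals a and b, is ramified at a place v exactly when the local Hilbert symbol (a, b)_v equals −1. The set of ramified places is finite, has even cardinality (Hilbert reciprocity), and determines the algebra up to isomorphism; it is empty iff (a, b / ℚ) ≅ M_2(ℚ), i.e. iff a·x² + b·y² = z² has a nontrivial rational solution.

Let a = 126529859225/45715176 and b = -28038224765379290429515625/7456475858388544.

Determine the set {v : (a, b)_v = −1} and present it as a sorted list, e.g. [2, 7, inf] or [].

[]

(a, b) ≡ (5434, -209) mod (ℚ^×)²; places V = {2, 3, 5, 7, 11, 13, 17, 19, 37, ∞}.
(a,b)_37: α=2, u≡19; β=4, v≡6 (mod 37); (19|37)=-1, (6|37)=-1; sign (−1)^0·-1^4·-1^2 = +1.
(a,b)_11: α=1, u≡10; β=5, v≡5 (mod 11); (10|11)=-1, (5|11)=+1; sign (−1)^1·-1^5·+1^1 = +1.
(a,b)_∞: sgn(5434)=+, sgn(-209)=−, so +1.
(a,b)_3: α=-2, u≡1; β=0, v≡1 (mod 3); (1|3)=+1, (1|3)=+1; sign (−1)^0·+1^0·+1^-2 = +1.
(a,b)_2: α=-3, β=-6; u≡5, v≡7 (mod 8); ε(u)ε(v)=0·1, αω(v)=-3·0, βω(u)=-6·1; sum ≡ 0  ⇒  +1.
(a,b)_19: α=3, u≡17; β=5, v≡8 (mod 19); (17|19)=+1, (8|19)=-1; sign (−1)^1·+1^5·-1^3 = +1.
(a,b)_17: α=-2, u≡7; β=-6, v≡10 (mod 17); (7|17)=-1, (10|17)=-1; sign (−1)^0·-1^-6·-1^-2 = +1.
(a,b)_7: α=2, u≡2; β=4, v≡2 (mod 7); (2|7)=+1, (2|7)=+1; sign (−1)^0·+1^4·+1^2 = +1.
(a,b)_5: α=2, u≡4; β=6, v≡4 (mod 5); (4|5)=+1, (4|5)=+1; sign (−1)^0·+1^6·+1^2 = +1.
(a,b)_13: α=-3, u≡2; β=-6, v≡12 (mod 13); (2|13)=-1, (12|13)=+1; sign (−1)^0·-1^-6·+1^-3 = +1.
Ram(a, b) = ∅: the form 5434·x² + -209·y² − z² is isotropic over every ℚ_v, so by Hasse–Minkowski it is isotropic over ℚ.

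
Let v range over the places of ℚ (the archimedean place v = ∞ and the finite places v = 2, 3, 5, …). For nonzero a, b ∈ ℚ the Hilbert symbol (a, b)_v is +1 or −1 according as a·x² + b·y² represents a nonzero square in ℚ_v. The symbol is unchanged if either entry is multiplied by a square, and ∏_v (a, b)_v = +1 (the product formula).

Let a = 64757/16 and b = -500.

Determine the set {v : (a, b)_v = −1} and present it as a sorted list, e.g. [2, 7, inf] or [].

[5, 11]

Mod squares: a ≡ 77, b ≡ -5. Check v ∈ {∞, 2, 5, 7, 11, 29}.
v=2: v_2(a)=-4, v_2(b)=2; units ≡ 5, 3 (mod 8); ε·ε+αω+βω = 0·1+-4·1+2·1 ≡ 0  ⇒  (a,b)_2 = +1.
v=11: a=11^1·(≡7), b=11^0·(≡6) mod 11; (7|11)=-1, (6|11)=-1; (−1)^{1·0·5}·(-1)^0·(-1)^1 = -1.
v=29: a=29^2·(≡3), b=29^0·(≡22) mod 29; (3|29)=-1, (22|29)=+1; (−1)^{2·0·14}·(-1)^0·(+1)^2 = +1.
v=5: a=5^0·(≡2), b=5^3·(≡1) mod 5; (2|5)=-1, (1|5)=+1; (−1)^{0·3·2}·(-1)^3·(+1)^0 = -1.
v=7: a=7^1·(≡2), b=7^0·(≡4) mod 7; (2|7)=+1, (4|7)=+1; (−1)^{1·0·3}·(+1)^0·(+1)^1 = +1.
v=∞: 77 > 0 and -5 < 0  ⇒  (a,b)_∞ = +1.
Ram(77, -5) = {5, 11}; no ℚ_5-point on the conic.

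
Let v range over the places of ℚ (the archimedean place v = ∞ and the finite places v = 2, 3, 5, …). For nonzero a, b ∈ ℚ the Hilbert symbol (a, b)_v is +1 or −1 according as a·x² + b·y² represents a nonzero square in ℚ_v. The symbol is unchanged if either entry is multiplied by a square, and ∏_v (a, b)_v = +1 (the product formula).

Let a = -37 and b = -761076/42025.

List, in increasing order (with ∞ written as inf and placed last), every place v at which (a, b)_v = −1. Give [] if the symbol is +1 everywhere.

[2, 29, 37, inf]

Mod squares: a ≡ -37, b ≡ -29. Check v ∈ {∞, 2, 3, 5, 29, 37, 41}.
v=3: a=3^0·(≡2), b=3^8·(≡1) mod 3; (2|3)=-1, (1|3)=+1; (−1)^{0·8·1}·(-1)^8·(+1)^0 = +1.
v=2: v_2(a)=0, v_2(b)=2; units ≡ 3, 3 (mod 8); ε·ε+αω+βω = 1·1+0·1+2·1 ≡ 1  ⇒  (a,b)_2 = -1.
v=5: a=5^0·(≡3), b=5^-2·(≡4) mod 5; (3|5)=-1, (4|5)=+1; (−1)^{0·-2·2}·(-1)^-2·(+1)^0 = +1.
v=41: a=41^0·(≡4), b=41^-2·(≡38) mod 41; (4|41)=+1, (38|41)=-1; (−1)^{0·-2·20}·(+1)^-2·(-1)^0 = +1.
v=29: a=29^0·(≡21), b=29^1·(≡22) mod 29; (21|29)=-1, (22|29)=+1; (−1)^{0·1·14}·(-1)^1·(+1)^0 = -1.
v=37: a=37^1·(≡36), b=37^0·(≡35) mod 37; (36|37)=+1, (35|37)=-1; (−1)^{1·0·18}·(+1)^0·(-1)^1 = -1.
v=∞: -37 < 0 and -29 < 0  ⇒  (a,b)_∞ = -1.
(-37, -29 / ℚ) ramifies at {2, 29, 37, ∞}: a division algebra.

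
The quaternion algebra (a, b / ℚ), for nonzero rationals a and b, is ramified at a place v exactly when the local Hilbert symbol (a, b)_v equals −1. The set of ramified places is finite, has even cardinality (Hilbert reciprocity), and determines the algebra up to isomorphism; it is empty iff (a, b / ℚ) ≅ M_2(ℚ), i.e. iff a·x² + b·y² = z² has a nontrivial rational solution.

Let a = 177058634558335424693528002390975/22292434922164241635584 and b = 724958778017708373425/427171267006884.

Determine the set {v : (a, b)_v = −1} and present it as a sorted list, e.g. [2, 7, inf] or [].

(a, b) ≡ (2431, 17) mod (ℚ^×)²; places V = {2, 3, 5, 7, 11, 13, 17, 23, 43, ∞}.
(a,b)_7: α=-2, u≡2; β=0, v≡6 (mod 7); (2|7)=+1, (6|7)=-1; sign (−1)^0·+1^0·-1^-2 = +1.
(a,b)_13: α=9, u≡8; β=6, v≡4 (mod 13); (8|13)=-1, (4|13)=+1; sign (−1)^0·-1^6·+1^9 = +1.
(a,b)_23: α=-2, u≡13; β=-2, v≡11 (mod 23); (13|23)=+1, (11|23)=-1; sign (−1)^0·+1^-2·-1^-2 = +1.
(a,b)_5: α=2, u≡1; β=2, v≡3 (mod 5); (1|5)=+1, (3|5)=-1; sign (−1)^0·+1^2·-1^2 = +1.
(a,b)_17: α=11, u≡10; β=7, v≡9 (mod 17); (10|17)=-1, (9|17)=+1; sign (−1)^0·-1^7·+1^11 = -1.
(a,b)_43: α=-6, u≡41; β=-4, v≡6 (mod 43); (41|43)=+1, (6|43)=+1; sign (−1)^0·+1^-4·+1^-6 = +1.
(a,b)_∞: sgn(2431)=+, sgn(17)=+, so +1.
(a,b)_11: α=7, u≡3; β=4, v≡10 (mod 11); (3|11)=+1, (10|11)=-1; sign (−1)^0·+1^4·-1^7 = -1.
(a,b)_3: α=-12, u≡1; β=-10, v≡2 (mod 3); (1|3)=+1, (2|3)=-1; sign (−1)^0·+1^-10·-1^-12 = +1.
(a,b)_2: α=-8, β=-2; u≡7, v≡1 (mod 8); ε(u)ε(v)=1·0, αω(v)=-8·0, βω(u)=-2·0; sum ≡ 0  ⇒  +1.
|Ram(2431, 17)| = 2, even; anisotropic at {11, 17}.

[11, 17]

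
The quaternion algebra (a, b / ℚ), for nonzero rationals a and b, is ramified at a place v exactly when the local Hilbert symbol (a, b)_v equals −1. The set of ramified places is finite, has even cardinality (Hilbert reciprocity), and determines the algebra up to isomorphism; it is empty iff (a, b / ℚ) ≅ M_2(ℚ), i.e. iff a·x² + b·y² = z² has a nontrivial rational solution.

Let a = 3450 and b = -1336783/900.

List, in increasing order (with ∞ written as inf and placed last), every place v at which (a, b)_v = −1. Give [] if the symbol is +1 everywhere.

[3, 7]

(a, b) ≡ (138, -7) mod (ℚ^×)²; places V = {2, 3, 5, 7, 19, 23, ∞}.
(a,b)_∞: sgn(138)=+, sgn(-7)=−, so +1.
(a,b)_3: α=1, u≡1; β=-2, v≡2 (mod 3); (1|3)=+1, (2|3)=-1; sign (−1)^0·+1^-2·-1^1 = -1.
(a,b)_2: α=1, β=-2; u≡5, v≡1 (mod 8); ε(u)ε(v)=0·0, αω(v)=1·0, βω(u)=-2·1; sum ≡ 0  ⇒  +1.
(a,b)_7: α=0, u≡6; β=1, v≡3 (mod 7); (6|7)=-1, (3|7)=-1; sign (−1)^0·-1^1·-1^0 = -1.
(a,b)_19: α=0, u≡11; β=2, v≡3 (mod 19); (11|19)=+1, (3|19)=-1; sign (−1)^0·+1^2·-1^0 = +1.
(a,b)_5: α=2, u≡3; β=-2, v≡2 (mod 5); (3|5)=-1, (2|5)=-1; sign (−1)^0·-1^-2·-1^2 = +1.
(a,b)_23: α=1, u≡12; β=2, v≡1 (mod 23); (12|23)=+1, (1|23)=+1; sign (−1)^0·+1^2·+1^1 = +1.
|Ram(138, -7)| = 2, even; anisotropic at {3, 7}.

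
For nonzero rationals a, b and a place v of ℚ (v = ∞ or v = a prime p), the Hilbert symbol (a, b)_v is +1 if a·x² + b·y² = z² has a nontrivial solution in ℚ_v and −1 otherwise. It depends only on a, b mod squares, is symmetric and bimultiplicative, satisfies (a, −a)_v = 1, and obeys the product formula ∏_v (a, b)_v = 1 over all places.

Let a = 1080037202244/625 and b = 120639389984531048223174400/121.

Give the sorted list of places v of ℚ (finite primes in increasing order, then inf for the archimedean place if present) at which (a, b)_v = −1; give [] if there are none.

[19, 23]

Mod squares: a ≡ 90321, b ≡ 676039. Check v ∈ {∞, 2, 3, 5, 7, 11, 13, 17, 19, 23}.
v=3: a=3^1·(≡2), b=3^0·(≡1) mod 3; (2|3)=-1, (1|3)=+1; (−1)^{1·0·1}·(-1)^0·(+1)^1 = +1.
v=7: a=7^3·(≡2), b=7^3·(≡3) mod 7; (2|7)=+1, (3|7)=-1; (−1)^{3·3·3}·(+1)^3·(-1)^3 = +1.
v=19: a=19^2·(≡8), b=19^5·(≡13) mod 19; (8|19)=-1, (13|19)=-1; (−1)^{2·5·9}·(-1)^5·(-1)^2 = -1.
v=23: a=23^1·(≡19), b=23^3·(≡10) mod 23; (19|23)=-1, (10|23)=-1; (−1)^{1·3·11}·(-1)^3·(-1)^1 = -1.
v=5: a=5^-4·(≡4), b=5^2·(≡1) mod 5; (4|5)=+1, (1|5)=+1; (−1)^{-4·2·2}·(+1)^2·(+1)^-4 = +1.
v=13: a=13^2·(≡9), b=13^5·(≡10) mod 13; (9|13)=+1, (10|13)=+1; (−1)^{2·5·6}·(+1)^5·(+1)^2 = +1.
v=17: a=17^1·(≡13), b=17^3·(≡13) mod 17; (13|17)=+1, (13|17)=+1; (−1)^{1·3·8}·(+1)^3·(+1)^1 = +1.
v=2: v_2(a)=2, v_2(b)=8; units ≡ 1, 7 (mod 8); ε·ε+αω+βω = 0·1+2·0+8·0 ≡ 0  ⇒  (a,b)_2 = +1.
v=∞: 90321 > 0 and 676039 > 0  ⇒  (a,b)_∞ = +1.
v=11: a=11^1·(≡4), b=11^-2·(≡5) mod 11; (4|11)=+1, (5|11)=+1; (−1)^{1·-2·5}·(+1)^-2·(+1)^1 = +1.
Ram(90321, 676039) = {19, 23}; no ℚ_19-point on the conic.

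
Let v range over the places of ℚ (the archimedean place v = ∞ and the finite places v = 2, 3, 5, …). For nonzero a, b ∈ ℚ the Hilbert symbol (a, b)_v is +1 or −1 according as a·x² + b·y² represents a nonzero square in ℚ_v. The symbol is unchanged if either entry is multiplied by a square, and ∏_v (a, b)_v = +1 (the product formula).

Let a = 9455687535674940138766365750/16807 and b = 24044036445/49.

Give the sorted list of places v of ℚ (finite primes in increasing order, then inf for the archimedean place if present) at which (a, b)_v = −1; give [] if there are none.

[2, 5, 17, 53]

Mod squares: a ≡ 40810, b ≡ 130645. Check v ∈ {∞, 2, 3, 5, 7, 11, 13, 17, 29, 53}.
v=∞: 40810 > 0 and 130645 > 0  ⇒  (a,b)_∞ = +1.
v=2: v_2(a)=1, v_2(b)=0; units ≡ 5, 5 (mod 8); ε·ε+αω+βω = 0·0+1·1+0·1 ≡ 1  ⇒  (a,b)_2 = -1.
v=29: a=29^4·(≡25), b=29^1·(≡18) mod 29; (25|29)=+1, (18|29)=-1; (−1)^{4·1·14}·(+1)^1·(-1)^4 = +1.
v=17: a=17^4·(≡11), b=17^1·(≡9) mod 17; (11|17)=-1, (9|17)=+1; (−1)^{4·1·8}·(-1)^1·(+1)^4 = -1.
v=53: a=53^3·(≡29), b=53^1·(≡30) mod 53; (29|53)=+1, (30|53)=-1; (−1)^{3·1·26}·(+1)^1·(-1)^3 = -1.
v=3: a=3^4·(≡1), b=3^2·(≡1) mod 3; (1|3)=+1, (1|3)=+1; (−1)^{4·2·1}·(+1)^2·(+1)^4 = +1.
v=5: a=5^3·(≡3), b=5^1·(≡1) mod 5; (3|5)=-1, (1|5)=+1; (−1)^{3·1·2}·(-1)^1·(+1)^3 = -1.
v=13: a=13^6·(≡9), b=13^2·(≡8) mod 13; (9|13)=+1, (8|13)=-1; (−1)^{6·2·6}·(+1)^2·(-1)^6 = +1.
v=7: a=7^-5·(≡5), b=7^-2·(≡2) mod 7; (5|7)=-1, (2|7)=+1; (−1)^{-5·-2·3}·(-1)^-2·(+1)^-5 = +1.
v=11: a=11^1·(≡3), b=11^2·(≡1) mod 11; (3|11)=+1, (1|11)=+1; (−1)^{1·2·5}·(+1)^2·(+1)^1 = +1.
|Ram(40810, 130645)| = 4, even; anisotropic at {2, 5, 17, 53}.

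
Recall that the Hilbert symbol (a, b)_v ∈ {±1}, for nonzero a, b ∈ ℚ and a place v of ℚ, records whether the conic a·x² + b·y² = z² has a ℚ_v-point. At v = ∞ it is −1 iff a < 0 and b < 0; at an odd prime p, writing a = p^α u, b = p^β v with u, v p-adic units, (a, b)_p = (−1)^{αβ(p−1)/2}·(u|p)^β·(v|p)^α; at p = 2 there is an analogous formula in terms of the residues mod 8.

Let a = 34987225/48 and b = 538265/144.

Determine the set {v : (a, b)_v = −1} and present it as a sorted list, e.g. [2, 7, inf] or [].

(a, b) ≡ (3, 65) mod (ℚ^×)²; places V = {2, 3, 5, 7, 13, ∞}.
(a,b)_13: α=4, u≡9; β=3, v≡11 (mod 13); (9|13)=+1, (11|13)=-1; sign (−1)^0·+1^3·-1^4 = +1.
(a,b)_2: α=-4, β=-4; u≡3, v≡1 (mod 8); ε(u)ε(v)=1·0, αω(v)=-4·0, βω(u)=-4·1; sum ≡ 0  ⇒  +1.
(a,b)_∞: sgn(3)=+, sgn(65)=+, so +1.
(a,b)_5: α=2, u≡3; β=1, v≡2 (mod 5); (3|5)=-1, (2|5)=-1; sign (−1)^0·-1^1·-1^2 = -1.
(a,b)_3: α=-1, u≡1; β=-2, v≡2 (mod 3); (1|3)=+1, (2|3)=-1; sign (−1)^0·+1^-2·-1^-1 = -1.
(a,b)_7: α=2, u≡3; β=2, v≡4 (mod 7); (3|7)=-1, (4|7)=+1; sign (−1)^0·-1^2·+1^2 = +1.
|Ram(3, 65)| = 2, even; anisotropic at {3, 5}.

[3, 5]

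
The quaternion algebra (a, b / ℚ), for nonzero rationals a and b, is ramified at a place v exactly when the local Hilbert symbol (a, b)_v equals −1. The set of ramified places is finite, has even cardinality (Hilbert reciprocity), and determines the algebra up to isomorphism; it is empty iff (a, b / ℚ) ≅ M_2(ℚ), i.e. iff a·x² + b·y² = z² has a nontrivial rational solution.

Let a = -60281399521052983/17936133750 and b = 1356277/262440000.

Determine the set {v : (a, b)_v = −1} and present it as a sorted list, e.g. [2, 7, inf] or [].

(a, b) ≡ (-269178, 13) mod (ℚ^×)²; places V = {2, 3, 5, 7, 13, 17, 19, 29, ∞}.
(a,b)_∞: sgn(-269178)=−, sgn(13)=+, so +1.
(a,b)_5: α=-4, u≡3; β=-4, v≡3 (mod 5); (3|5)=-1, (3|5)=-1; sign (−1)^0·-1^-4·-1^-4 = +1.
(a,b)_7: α=1, u≡1; β=0, v≡5 (mod 7); (1|7)=+1, (5|7)=-1; sign (−1)^0·+1^0·-1^1 = -1.
(a,b)_2: α=-1, β=-6; u≡3, v≡5 (mod 8); ε(u)ε(v)=1·0, αω(v)=-1·1, βω(u)=-6·1; sum ≡ 1  ⇒  -1.
(a,b)_3: α=-15, u≡1; β=-8, v≡1 (mod 3); (1|3)=+1, (1|3)=+1; sign (−1)^0·+1^-8·+1^-15 = +1.
(a,b)_29: α=1, u≡15; β=0, v≡1 (mod 29); (15|29)=-1, (1|29)=+1; sign (−1)^0·-1^0·+1^1 = +1.
(a,b)_19: α=6, u≡13; β=2, v≡3 (mod 19); (13|19)=-1, (3|19)=-1; sign (−1)^0·-1^2·-1^6 = +1.
(a,b)_17: α=1, u≡11; β=2, v≡1 (mod 17); (11|17)=-1, (1|17)=+1; sign (−1)^0·-1^2·+1^1 = +1.
(a,b)_13: α=5, u≡3; β=1, v≡1 (mod 13); (3|13)=+1, (1|13)=+1; sign (−1)^0·+1^1·+1^5 = +1.
Ram(-269178, 13) = {2, 7}; no ℚ_2-point on the conic.

[2, 7]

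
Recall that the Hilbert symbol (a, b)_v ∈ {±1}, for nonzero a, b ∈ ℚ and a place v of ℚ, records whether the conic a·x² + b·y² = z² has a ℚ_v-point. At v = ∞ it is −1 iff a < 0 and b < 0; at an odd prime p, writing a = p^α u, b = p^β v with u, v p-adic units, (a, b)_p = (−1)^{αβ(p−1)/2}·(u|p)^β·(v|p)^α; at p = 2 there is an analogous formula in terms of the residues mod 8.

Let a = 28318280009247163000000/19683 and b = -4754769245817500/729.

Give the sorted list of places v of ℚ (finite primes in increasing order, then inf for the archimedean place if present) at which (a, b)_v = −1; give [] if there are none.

Mod squares: a ≡ 31161, b ≡ -9503. Check v ∈ {∞, 2, 3, 5, 7, 13, 17, 19, 43, 47}.
v=17: a=17^1·(≡12), b=17^1·(≡8) mod 17; (12|17)=-1, (8|17)=+1; (−1)^{1·1·8}·(-1)^1·(+1)^1 = -1.
v=3: a=3^-9·(≡1), b=3^-6·(≡1) mod 3; (1|3)=+1, (1|3)=+1; (−1)^{-9·-6·1}·(+1)^-6·(+1)^-9 = +1.
v=13: a=13^1·(≡6), b=13^1·(≡9) mod 13; (6|13)=-1, (9|13)=+1; (−1)^{1·1·6}·(-1)^1·(+1)^1 = -1.
v=47: a=47^3·(≡13), b=47^2·(≡33) mod 47; (13|47)=-1, (33|47)=-1; (−1)^{3·2·23}·(-1)^2·(-1)^3 = -1.
v=19: a=19^2·(≡5), b=19^0·(≡5) mod 19; (5|19)=+1, (5|19)=+1; (−1)^{2·0·9}·(+1)^0·(+1)^2 = +1.
v=43: a=43^4·(≡2), b=43^3·(≡8) mod 43; (2|43)=-1, (8|43)=-1; (−1)^{4·3·21}·(-1)^3·(-1)^4 = -1.
v=5: a=5^6·(≡4), b=5^4·(≡3) mod 5; (4|5)=+1, (3|5)=-1; (−1)^{6·4·2}·(+1)^4·(-1)^6 = +1.
v=∞: 31161 > 0 and -9503 < 0  ⇒  (a,b)_∞ = +1.
v=2: v_2(a)=6, v_2(b)=2; units ≡ 1, 1 (mod 8); ε·ε+αω+βω = 0·0+6·0+2·0 ≡ 0  ⇒  (a,b)_2 = +1.
v=7: a=7^0·(≡2), b=7^2·(≡5) mod 7; (2|7)=+1, (5|7)=-1; (−1)^{0·2·3}·(+1)^2·(-1)^0 = +1.
(31161, -9503 / ℚ) ramifies at {13, 17, 43, 47}: a division algebra.

[13, 17, 43, 47]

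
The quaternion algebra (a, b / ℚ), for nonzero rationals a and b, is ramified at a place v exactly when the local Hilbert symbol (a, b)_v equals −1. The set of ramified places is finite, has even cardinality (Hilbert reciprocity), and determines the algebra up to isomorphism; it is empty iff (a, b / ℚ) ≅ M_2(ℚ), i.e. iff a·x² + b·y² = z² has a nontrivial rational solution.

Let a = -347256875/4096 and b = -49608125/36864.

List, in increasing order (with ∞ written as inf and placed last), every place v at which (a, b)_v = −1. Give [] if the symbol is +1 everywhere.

[17, inf]

Mod squares: a ≡ -11339, b ≡ -79373. Check v ∈ {∞, 2, 3, 5, 7, 17, 23, 29}.
v=17: a=17^1·(≡15), b=17^1·(≡14) mod 17; (15|17)=+1, (14|17)=-1; (−1)^{1·1·8}·(+1)^1·(-1)^1 = -1.
v=∞: -11339 < 0 and -79373 < 0  ⇒  (a,b)_∞ = -1.
v=7: a=7^2·(≡2), b=7^1·(≡1) mod 7; (2|7)=+1, (1|7)=+1; (−1)^{2·1·3}·(+1)^1·(+1)^2 = +1.
v=5: a=5^4·(≡4), b=5^4·(≡3) mod 5; (4|5)=+1, (3|5)=-1; (−1)^{4·4·2}·(+1)^4·(-1)^4 = +1.
v=2: v_2(a)=-12, v_2(b)=-12; units ≡ 5, 3 (mod 8); ε·ε+αω+βω = 0·1+-12·1+-12·1 ≡ 0  ⇒  (a,b)_2 = +1.
v=23: a=23^1·(≡9), b=23^1·(≡10) mod 23; (9|23)=+1, (10|23)=-1; (−1)^{1·1·11}·(+1)^1·(-1)^1 = +1.
v=29: a=29^1·(≡27), b=29^1·(≡17) mod 29; (27|29)=-1, (17|29)=-1; (−1)^{1·1·14}·(-1)^1·(-1)^1 = +1.
v=3: a=3^0·(≡1), b=3^-2·(≡1) mod 3; (1|3)=+1, (1|3)=+1; (−1)^{0·-2·1}·(+1)^-2·(+1)^0 = +1.
(-11339, -79373 / ℚ) ramifies at {17, ∞}: a division algebra.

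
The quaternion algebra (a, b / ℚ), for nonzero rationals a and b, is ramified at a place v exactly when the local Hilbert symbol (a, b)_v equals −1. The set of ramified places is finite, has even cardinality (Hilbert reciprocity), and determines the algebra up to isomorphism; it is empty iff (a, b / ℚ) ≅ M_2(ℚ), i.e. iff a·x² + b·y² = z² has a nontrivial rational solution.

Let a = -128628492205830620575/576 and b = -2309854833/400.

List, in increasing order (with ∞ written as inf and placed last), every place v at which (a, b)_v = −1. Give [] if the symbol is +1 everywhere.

(a, b) ≡ (-703, -187473) mod (ℚ^×)²; places V = {2, 3, 5, 11, 13, 19, 23, 37, ∞}.
(a,b)_11: α=2, u≡4; β=1, v≡10 (mod 11); (4|11)=+1, (10|11)=-1; sign (−1)^0·+1^1·-1^2 = +1.
(a,b)_23: α=2, u≡22; β=1, v≡7 (mod 23); (22|23)=-1, (7|23)=-1; sign (−1)^0·-1^1·-1^2 = -1.
(a,b)_37: α=5, u≡17; β=2, v≡24 (mod 37); (17|37)=-1, (24|37)=-1; sign (−1)^0·-1^2·-1^5 = -1.
(a,b)_5: α=2, u≡2; β=-2, v≡2 (mod 5); (2|5)=-1, (2|5)=-1; sign (−1)^0·-1^-2·-1^2 = +1.
(a,b)_2: α=-6, β=-4; u≡1, v≡7 (mod 8); ε(u)ε(v)=0·1, αω(v)=-6·0, βω(u)=-4·0; sum ≡ 0  ⇒  +1.
(a,b)_∞: sgn(-703)=−, sgn(-187473)=−, so -1.
(a,b)_13: α=2, u≡10; β=1, v≡9 (mod 13); (10|13)=+1, (9|13)=+1; sign (−1)^0·+1^1·+1^2 = +1.
(a,b)_19: α=3, u≡4; β=1, v≡3 (mod 19); (4|19)=+1, (3|19)=-1; sign (−1)^1·+1^1·-1^3 = +1.
(a,b)_3: α=-2, u≡2; β=3, v≡2 (mod 3); (2|3)=-1, (2|3)=-1; sign (−1)^0·-1^3·-1^-2 = -1.
Ram(-703, -187473) = {3, 23, 37, ∞}; no ℚ_3-point on the conic.

[3, 23, 37, inf]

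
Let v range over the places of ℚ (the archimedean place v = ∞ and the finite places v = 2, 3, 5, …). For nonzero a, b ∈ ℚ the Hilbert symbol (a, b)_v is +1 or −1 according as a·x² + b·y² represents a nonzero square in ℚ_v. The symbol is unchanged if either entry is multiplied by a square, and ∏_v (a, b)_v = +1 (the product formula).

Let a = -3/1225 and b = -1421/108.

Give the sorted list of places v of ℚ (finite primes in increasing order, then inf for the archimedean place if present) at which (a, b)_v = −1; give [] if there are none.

Mod squares: a ≡ -3, b ≡ -87. Check v ∈ {∞, 2, 3, 5, 7, 29}.
v=5: a=5^-2·(≡3), b=5^0·(≡3) mod 5; (3|5)=-1, (3|5)=-1; (−1)^{-2·0·2}·(-1)^0·(-1)^-2 = +1.
v=2: v_2(a)=0, v_2(b)=-2; units ≡ 5, 1 (mod 8); ε·ε+αω+βω = 0·0+0·0+-2·1 ≡ 0  ⇒  (a,b)_2 = +1.
v=∞: -3 < 0 and -87 < 0  ⇒  (a,b)_∞ = -1.
v=29: a=29^0·(≡12), b=29^1·(≡17) mod 29; (12|29)=-1, (17|29)=-1; (−1)^{0·1·14}·(-1)^1·(-1)^0 = -1.
v=3: a=3^1·(≡2), b=3^-3·(≡1) mod 3; (2|3)=-1, (1|3)=+1; (−1)^{1·-3·1}·(-1)^-3·(+1)^1 = +1.
v=7: a=7^-2·(≡1), b=7^2·(≡2) mod 7; (1|7)=+1, (2|7)=+1; (−1)^{-2·2·3}·(+1)^2·(+1)^-2 = +1.
(-3, -87 / ℚ) ramifies at {29, ∞}: a division algebra.

[29, inf]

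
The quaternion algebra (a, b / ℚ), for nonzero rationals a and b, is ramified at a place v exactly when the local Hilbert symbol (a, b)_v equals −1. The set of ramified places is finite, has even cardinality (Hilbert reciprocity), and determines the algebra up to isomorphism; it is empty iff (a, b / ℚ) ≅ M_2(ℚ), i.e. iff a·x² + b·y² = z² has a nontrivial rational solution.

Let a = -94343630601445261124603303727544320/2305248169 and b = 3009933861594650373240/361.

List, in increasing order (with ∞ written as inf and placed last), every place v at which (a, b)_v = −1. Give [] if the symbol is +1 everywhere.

[3, 5, 11, 17, 29, 43]

(a, b) ≡ (-15225870, 7310) mod (ℚ^×)²; places V = {2, 3, 5, 7, 11, 13, 17, 19, 29, 37, 41, 43, ∞}.
(a,b)_13: α=2, u≡9; β=2, v≡9 (mod 13); (9|13)=+1, (9|13)=+1; sign (−1)^0·+1^2·+1^2 = +1.
(a,b)_37: α=3, u≡25; β=2, v≡16 (mod 37); (25|37)=+1, (16|37)=+1; sign (−1)^0·+1^2·+1^3 = +1.
(a,b)_17: α=4, u≡10; β=3, v≡6 (mod 17); (10|17)=-1, (6|17)=-1; sign (−1)^0·-1^3·-1^4 = -1.
(a,b)_5: α=1, u≡4; β=1, v≡3 (mod 5); (4|5)=+1, (3|5)=-1; sign (−1)^0·+1^1·-1^1 = -1.
(a,b)_43: α=1, u≡16; β=1, v≡17 (mod 43); (16|43)=+1, (17|43)=+1; sign (−1)^1·+1^1·+1^1 = -1.
(a,b)_∞: sgn(-15225870)=−, sgn(7310)=+, so +1.
(a,b)_3: α=3, u≡2; β=2, v≡2 (mod 3); (2|3)=-1, (2|3)=-1; sign (−1)^0·-1^2·-1^3 = -1.
(a,b)_7: α=-2, u≡6; β=0, v≡1 (mod 7); (6|7)=-1, (1|7)=+1; sign (−1)^0·-1^0·+1^-2 = +1.
(a,b)_29: α=3, u≡15; β=2, v≡8 (mod 29); (15|29)=-1, (8|29)=-1; sign (−1)^0·-1^2·-1^3 = -1.
(a,b)_41: α=4, u≡17; β=2, v≡30 (mod 41); (17|41)=-1, (30|41)=-1; sign (−1)^0·-1^2·-1^4 = +1.
(a,b)_11: α=5, u≡5; β=2, v≡10 (mod 11); (5|11)=+1, (10|11)=-1; sign (−1)^0·+1^2·-1^5 = -1.
(a,b)_2: α=11, β=3; u≡1, v≡7 (mod 8); ε(u)ε(v)=0·1, αω(v)=11·0, βω(u)=3·0; sum ≡ 0  ⇒  +1.
(a,b)_19: α=-6, u≡3; β=-2, v≡13 (mod 19); (3|19)=-1, (13|19)=-1; sign (−1)^0·-1^-2·-1^-6 = +1.
Ram(-15225870, 7310) = {3, 5, 11, 17, 29, 43}; no ℚ_3-point on the conic.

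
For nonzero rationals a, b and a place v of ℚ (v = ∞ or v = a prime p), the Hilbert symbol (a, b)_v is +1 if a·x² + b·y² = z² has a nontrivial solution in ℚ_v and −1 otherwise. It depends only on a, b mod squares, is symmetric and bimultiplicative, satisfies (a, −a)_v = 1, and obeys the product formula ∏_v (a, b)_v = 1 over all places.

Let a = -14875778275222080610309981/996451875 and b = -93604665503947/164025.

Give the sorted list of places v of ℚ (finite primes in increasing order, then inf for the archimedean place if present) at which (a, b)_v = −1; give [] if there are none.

[3, 29, 31, inf]

Mod squares: a ≡ -1767, b ≡ -320827. Check v ∈ {∞, 2, 3, 5, 13, 19, 23, 29, 31, 37}.
v=23: a=23^2·(≡6), b=23^1·(≡18) mod 23; (6|23)=+1, (18|23)=+1; (−1)^{2·1·11}·(+1)^1·(+1)^2 = +1.
v=19: a=19^3·(≡18), b=19^2·(≡7) mod 19; (18|19)=-1, (7|19)=+1; (−1)^{3·2·9}·(-1)^2·(+1)^3 = +1.
v=∞: -1767 < 0 and -320827 < 0  ⇒  (a,b)_∞ = -1.
v=2: v_2(a)=0, v_2(b)=0; units ≡ 1, 5 (mod 8); ε·ε+αω+βω = 0·0+0·1+0·0 ≡ 0  ⇒  (a,b)_2 = +1.
v=31: a=31^3·(≡2), b=31^2·(≡26) mod 31; (2|31)=+1, (26|31)=-1; (−1)^{3·2·15}·(+1)^2·(-1)^3 = -1.
v=29: a=29^6·(≡2), b=29^3·(≡26) mod 29; (2|29)=-1, (26|29)=-1; (−1)^{6·3·14}·(-1)^3·(-1)^6 = -1.
v=13: a=13^2·(≡12), b=13^1·(≡2) mod 13; (12|13)=+1, (2|13)=-1; (−1)^{2·1·6}·(+1)^1·(-1)^2 = +1.
v=37: a=37^2·(≡27), b=37^1·(≡15) mod 37; (27|37)=+1, (15|37)=-1; (−1)^{2·1·18}·(+1)^1·(-1)^2 = +1.
v=5: a=5^-4·(≡3), b=5^-2·(≡3) mod 5; (3|5)=-1, (3|5)=-1; (−1)^{-4·-2·2}·(-1)^-2·(-1)^-4 = +1.
v=3: a=3^-13·(≡2), b=3^-8·(≡2) mod 3; (2|3)=-1, (2|3)=-1; (−1)^{-13·-8·1}·(-1)^-8·(-1)^-13 = -1.
Ram(-1767, -320827) = {3, 29, 31, ∞}; no ℚ_3-point on the conic.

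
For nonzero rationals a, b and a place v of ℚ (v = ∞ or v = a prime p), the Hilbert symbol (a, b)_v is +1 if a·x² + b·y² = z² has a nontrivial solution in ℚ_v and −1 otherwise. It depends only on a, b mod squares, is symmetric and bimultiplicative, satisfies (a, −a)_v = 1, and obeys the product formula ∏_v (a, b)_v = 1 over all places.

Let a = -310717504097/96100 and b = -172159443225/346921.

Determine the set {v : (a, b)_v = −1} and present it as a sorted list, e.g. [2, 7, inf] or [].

(a, b) ≡ (-1073, -35409) mod (ℚ^×)²; places V = {2, 3, 5, 7, 11, 13, 17, 19, 29, 31, 37, ∞}.
(a,b)_3: α=0, u≡1; β=5, v≡2 (mod 3); (1|3)=+1, (2|3)=-1; sign (−1)^0·+1^5·-1^0 = +1.
(a,b)_17: α=2, u≡8; β=0, v≡8 (mod 17); (8|17)=+1, (8|17)=+1; sign (−1)^0·+1^0·+1^2 = +1.
(a,b)_7: α=2, u≡5; β=4, v≡1 (mod 7); (5|7)=-1, (1|7)=+1; sign (−1)^0·-1^4·+1^2 = +1.
(a,b)_37: α=1, u≡20; β=1, v≡14 (mod 37); (20|37)=-1, (14|37)=-1; sign (−1)^0·-1^1·-1^1 = +1.
(a,b)_19: α=0, u≡2; β=-2, v≡11 (mod 19); (2|19)=-1, (11|19)=+1; sign (−1)^0·-1^-2·+1^0 = +1.
(a,b)_29: α=1, u≡19; β=1, v≡15 (mod 29); (19|29)=-1, (15|29)=-1; sign (−1)^0·-1^1·-1^1 = +1.
(a,b)_13: α=2, u≡11; β=0, v≡12 (mod 13); (11|13)=-1, (12|13)=+1; sign (−1)^0·-1^0·+1^2 = +1.
(a,b)_∞: sgn(-1073)=−, sgn(-35409)=−, so -1.
(a,b)_31: α=-2, u≡29; β=-2, v≡13 (mod 31); (29|31)=-1, (13|31)=-1; sign (−1)^0·-1^-2·-1^-2 = +1.
(a,b)_11: α=2, u≡9; β=1, v≡4 (mod 11); (9|11)=+1, (4|11)=+1; sign (−1)^0·+1^1·+1^2 = +1.
(a,b)_5: α=-2, u≡2; β=2, v≡1 (mod 5); (2|5)=-1, (1|5)=+1; sign (−1)^0·-1^2·+1^-2 = +1.
(a,b)_2: α=-2, β=0; u≡7, v≡7 (mod 8); ε(u)ε(v)=1·1, αω(v)=-2·0, βω(u)=0·0; sum ≡ 1  ⇒  -1.
|Ram(-1073, -35409)| = 2, even; anisotropic at {2, ∞}.

[2, inf]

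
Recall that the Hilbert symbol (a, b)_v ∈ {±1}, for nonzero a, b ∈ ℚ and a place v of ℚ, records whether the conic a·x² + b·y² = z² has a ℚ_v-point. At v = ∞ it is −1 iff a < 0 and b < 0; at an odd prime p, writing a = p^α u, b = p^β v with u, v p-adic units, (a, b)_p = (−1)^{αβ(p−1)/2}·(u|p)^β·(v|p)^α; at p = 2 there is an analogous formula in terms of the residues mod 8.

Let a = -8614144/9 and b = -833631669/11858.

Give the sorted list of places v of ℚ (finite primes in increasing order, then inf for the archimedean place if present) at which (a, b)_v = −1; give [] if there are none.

[2, 3, 11, 13, 17, 23, 43, inf]

Mod squares: a ≡ -33649, b ≡ -57018. Check v ∈ {∞, 2, 3, 7, 11, 13, 17, 19, 23, 43}.
v=∞: -33649 < 0 and -57018 < 0  ⇒  (a,b)_∞ = -1.
v=7: a=7^1·(≡4), b=7^-2·(≡1) mod 7; (4|7)=+1, (1|7)=+1; (−1)^{1·-2·3}·(+1)^-2·(+1)^1 = +1.
v=23: a=23^1·(≡3), b=23^0·(≡5) mod 23; (3|23)=+1, (5|23)=-1; (−1)^{1·0·11}·(+1)^0·(-1)^1 = -1.
v=17: a=17^0·(≡5), b=17^1·(≡12) mod 17; (5|17)=-1, (12|17)=-1; (−1)^{0·1·8}·(-1)^1·(-1)^0 = -1.
v=43: a=43^0·(≡29), b=43^1·(≡19) mod 43; (29|43)=-1, (19|43)=-1; (−1)^{0·1·21}·(-1)^1·(-1)^0 = -1.
v=19: a=19^1·(≡15), b=19^2·(≡6) mod 19; (15|19)=-1, (6|19)=+1; (−1)^{1·2·9}·(-1)^2·(+1)^1 = +1.
v=13: a=13^0·(≡8), b=13^1·(≡8) mod 13; (8|13)=-1, (8|13)=-1; (−1)^{0·1·6}·(-1)^1·(-1)^0 = -1.
v=11: a=11^1·(≡7), b=11^-2·(≡2) mod 11; (7|11)=-1, (2|11)=-1; (−1)^{1·-2·5}·(-1)^-2·(-1)^1 = -1.
v=3: a=3^-2·(≡2), b=3^5·(≡2) mod 3; (2|3)=-1, (2|3)=-1; (−1)^{-2·5·1}·(-1)^5·(-1)^-2 = -1.
v=2: v_2(a)=8, v_2(b)=-1; units ≡ 7, 3 (mod 8); ε·ε+αω+βω = 1·1+8·1+-1·0 ≡ 1  ⇒  (a,b)_2 = -1.
Ram(-33649, -57018) = {2, 3, 11, 13, 17, 23, 43, ∞}; no ℚ_2-point on the conic.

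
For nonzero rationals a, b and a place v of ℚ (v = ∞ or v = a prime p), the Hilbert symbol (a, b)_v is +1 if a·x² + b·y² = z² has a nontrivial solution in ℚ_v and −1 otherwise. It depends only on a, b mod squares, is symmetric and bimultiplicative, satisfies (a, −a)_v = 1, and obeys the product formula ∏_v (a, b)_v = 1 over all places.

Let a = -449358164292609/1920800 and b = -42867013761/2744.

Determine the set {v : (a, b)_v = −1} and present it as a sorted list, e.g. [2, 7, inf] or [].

[13, 19, 41, inf]

(a, b) ≡ (-465842, -3260894) mod (ℚ^×)²; places V = {2, 3, 5, 7, 11, 13, 19, 23, 41, ∞}.
(a,b)_2: α=-5, β=-3; u≡7, v≡1 (mod 8); ε(u)ε(v)=1·0, αω(v)=-5·0, βω(u)=-3·0; sum ≡ 0  ⇒  +1.
(a,b)_11: α=8, u≡7; β=2, v≡9 (mod 11); (7|11)=-1, (9|11)=+1; sign (−1)^0·-1^2·+1^8 = +1.
(a,b)_19: α=1, u≡1; β=1, v≡6 (mod 19); (1|19)=+1, (6|19)=+1; sign (−1)^1·+1^1·+1^1 = -1.
(a,b)_∞: sgn(-465842)=−, sgn(-3260894)=−, so -1.
(a,b)_5: α=-2, u≡3; β=0, v≡1 (mod 5); (3|5)=-1, (1|5)=+1; sign (−1)^0·-1^0·+1^-2 = +1.
(a,b)_23: α=1, u≡2; β=1, v≡5 (mod 23); (2|23)=+1, (5|23)=-1; sign (−1)^1·+1^1·-1^1 = +1.
(a,b)_41: α=1, u≡40; β=1, v≡7 (mod 41); (40|41)=+1, (7|41)=-1; sign (−1)^0·+1^1·-1^1 = -1.
(a,b)_3: α=2, u≡1; β=2, v≡1 (mod 3); (1|3)=+1, (1|3)=+1; sign (−1)^0·+1^2·+1^2 = +1.
(a,b)_7: α=-4, u≡1; β=-3, v≡2 (mod 7); (1|7)=+1, (2|7)=+1; sign (−1)^0·+1^-3·+1^-4 = +1.
(a,b)_13: α=1, u≡11; β=3, v≡9 (mod 13); (11|13)=-1, (9|13)=+1; sign (−1)^0·-1^3·+1^1 = -1.
(-465842, -3260894 / ℚ) ramifies at {13, 19, 41, ∞}: a division algebra.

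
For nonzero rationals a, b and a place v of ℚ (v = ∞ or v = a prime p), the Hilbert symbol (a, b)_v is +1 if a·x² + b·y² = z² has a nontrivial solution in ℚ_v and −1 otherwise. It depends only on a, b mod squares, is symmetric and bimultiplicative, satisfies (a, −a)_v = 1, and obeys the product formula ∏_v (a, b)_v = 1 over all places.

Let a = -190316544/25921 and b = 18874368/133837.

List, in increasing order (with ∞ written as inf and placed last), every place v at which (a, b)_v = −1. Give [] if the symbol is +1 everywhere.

[3, 23]

Mod squares: a ≡ -6, b ≡ 506. Check v ∈ {∞, 2, 3, 7, 11, 23}.
v=7: a=7^-2·(≡4), b=7^0·(≡4) mod 7; (4|7)=+1, (4|7)=+1; (−1)^{-2·0·3}·(+1)^0·(+1)^-2 = +1.
v=∞: -6 < 0 and 506 > 0  ⇒  (a,b)_∞ = +1.
v=23: a=23^-2·(≡5), b=23^-3·(≡14) mod 23; (5|23)=-1, (14|23)=-1; (−1)^{-2·-3·11}·(-1)^-3·(-1)^-2 = -1.
v=3: a=3^1·(≡1), b=3^2·(≡2) mod 3; (1|3)=+1, (2|3)=-1; (−1)^{1·2·1}·(+1)^2·(-1)^1 = -1.
v=11: a=11^2·(≡3), b=11^-1·(≡7) mod 11; (3|11)=+1, (7|11)=-1; (−1)^{2·-1·5}·(+1)^-1·(-1)^2 = +1.
v=2: v_2(a)=19, v_2(b)=21; units ≡ 5, 5 (mod 8); ε·ε+αω+βω = 0·0+19·1+21·1 ≡ 0  ⇒  (a,b)_2 = +1.
Ram(-6, 506) = {3, 23}; no ℚ_3-point on the conic.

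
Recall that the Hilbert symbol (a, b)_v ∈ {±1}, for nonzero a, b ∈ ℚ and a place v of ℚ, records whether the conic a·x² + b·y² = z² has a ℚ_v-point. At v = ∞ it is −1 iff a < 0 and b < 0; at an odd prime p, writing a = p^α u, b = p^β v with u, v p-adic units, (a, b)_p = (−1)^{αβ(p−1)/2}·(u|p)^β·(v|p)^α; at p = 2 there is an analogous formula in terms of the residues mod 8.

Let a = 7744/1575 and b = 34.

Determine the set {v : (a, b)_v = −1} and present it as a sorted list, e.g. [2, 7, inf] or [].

[7, 17]

Mod squares: a ≡ 7, b ≡ 34. Check v ∈ {∞, 2, 3, 5, 7, 11, 17}.
v=3: a=3^-2·(≡1), b=3^0·(≡1) mod 3; (1|3)=+1, (1|3)=+1; (−1)^{-2·0·1}·(+1)^0·(+1)^-2 = +1.
v=5: a=5^-2·(≡3), b=5^0·(≡4) mod 5; (3|5)=-1, (4|5)=+1; (−1)^{-2·0·2}·(-1)^0·(+1)^-2 = +1.
v=11: a=11^2·(≡10), b=11^0·(≡1) mod 11; (10|11)=-1, (1|11)=+1; (−1)^{2·0·5}·(-1)^0·(+1)^2 = +1.
v=2: v_2(a)=6, v_2(b)=1; units ≡ 7, 1 (mod 8); ε·ε+αω+βω = 1·0+6·0+1·0 ≡ 0  ⇒  (a,b)_2 = +1.
v=∞: 7 > 0 and 34 > 0  ⇒  (a,b)_∞ = +1.
v=7: a=7^-1·(≡2), b=7^0·(≡6) mod 7; (2|7)=+1, (6|7)=-1; (−1)^{-1·0·3}·(+1)^0·(-1)^-1 = -1.
v=17: a=17^0·(≡7), b=17^1·(≡2) mod 17; (7|17)=-1, (2|17)=+1; (−1)^{0·1·8}·(-1)^1·(+1)^0 = -1.
|Ram(7, 34)| = 2, even; anisotropic at {7, 17}.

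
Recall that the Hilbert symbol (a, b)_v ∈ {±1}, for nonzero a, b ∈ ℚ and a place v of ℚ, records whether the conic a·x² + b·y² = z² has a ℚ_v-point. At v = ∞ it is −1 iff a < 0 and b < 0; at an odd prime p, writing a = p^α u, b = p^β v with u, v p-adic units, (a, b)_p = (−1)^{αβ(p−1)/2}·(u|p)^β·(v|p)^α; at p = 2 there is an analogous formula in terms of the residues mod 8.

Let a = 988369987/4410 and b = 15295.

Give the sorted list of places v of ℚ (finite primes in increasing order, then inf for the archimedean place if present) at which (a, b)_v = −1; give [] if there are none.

(a, b) ≡ (1870, 15295) mod (ℚ^×)²; places V = {2, 3, 5, 7, 11, 17, 19, 23, ∞}.
(a,b)_∞: sgn(1870)=+, sgn(15295)=+, so +1.
(a,b)_2: α=-1, β=0; u≡7, v≡7 (mod 8); ε(u)ε(v)=1·1, αω(v)=-1·0, βω(u)=0·0; sum ≡ 1  ⇒  -1.
(a,b)_19: α=2, u≡12; β=1, v≡7 (mod 19); (12|19)=-1, (7|19)=+1; sign (−1)^0·-1^1·+1^2 = -1.
(a,b)_17: α=1, u≡13; β=0, v≡12 (mod 17); (13|17)=+1, (12|17)=-1; sign (−1)^0·+1^0·-1^1 = -1.
(a,b)_11: α=5, u≡1; β=0, v≡5 (mod 11); (1|11)=+1, (5|11)=+1; sign (−1)^0·+1^0·+1^5 = +1.
(a,b)_3: α=-2, u≡1; β=0, v≡1 (mod 3); (1|3)=+1, (1|3)=+1; sign (−1)^0·+1^0·+1^-2 = +1.
(a,b)_5: α=-1, u≡1; β=1, v≡4 (mod 5); (1|5)=+1, (4|5)=+1; sign (−1)^0·+1^1·+1^-1 = +1.
(a,b)_7: α=-2, u≡4; β=1, v≡1 (mod 7); (4|7)=+1, (1|7)=+1; sign (−1)^0·+1^1·+1^-2 = +1.
(a,b)_23: α=0, u≡11; β=1, v≡21 (mod 23); (11|23)=-1, (21|23)=-1; sign (−1)^0·-1^1·-1^0 = -1.
Ram(1870, 15295) = {2, 17, 19, 23}; no ℚ_2-point on the conic.

[2, 17, 19, 23]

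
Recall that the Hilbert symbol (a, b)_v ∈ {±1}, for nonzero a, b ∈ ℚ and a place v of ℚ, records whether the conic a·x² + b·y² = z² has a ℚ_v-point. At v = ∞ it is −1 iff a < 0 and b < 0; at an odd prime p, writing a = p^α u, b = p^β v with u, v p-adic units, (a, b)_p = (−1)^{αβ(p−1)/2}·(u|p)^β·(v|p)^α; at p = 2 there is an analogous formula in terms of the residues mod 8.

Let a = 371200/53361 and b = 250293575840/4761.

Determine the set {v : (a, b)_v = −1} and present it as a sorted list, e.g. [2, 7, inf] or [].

Mod squares: a ≡ 58, b ≡ 379610. Check v ∈ {∞, 2, 3, 5, 7, 11, 17, 23, 29}.
v=29: a=29^1·(≡11), b=29^3·(≡8) mod 29; (11|29)=-1, (8|29)=-1; (−1)^{1·3·14}·(-1)^3·(-1)^1 = +1.
v=23: a=23^0·(≡3), b=23^-2·(≡6) mod 23; (3|23)=+1, (6|23)=+1; (−1)^{0·-2·11}·(+1)^-2·(+1)^0 = +1.
v=17: a=17^0·(≡6), b=17^1·(≡8) mod 17; (6|17)=-1, (8|17)=+1; (−1)^{0·1·8}·(-1)^1·(+1)^0 = -1.
v=7: a=7^-2·(≡1), b=7^3·(≡2) mod 7; (1|7)=+1, (2|7)=+1; (−1)^{-2·3·3}·(+1)^3·(+1)^-2 = +1.
v=2: v_2(a)=9, v_2(b)=5; units ≡ 5, 5 (mod 8); ε·ε+αω+βω = 0·0+9·1+5·1 ≡ 0  ⇒  (a,b)_2 = +1.
v=∞: 58 > 0 and 379610 > 0  ⇒  (a,b)_∞ = +1.
v=5: a=5^2·(≡3), b=5^1·(≡3) mod 5; (3|5)=-1, (3|5)=-1; (−1)^{2·1·2}·(-1)^1·(-1)^2 = -1.
v=11: a=11^-2·(≡5), b=11^1·(≡5) mod 11; (5|11)=+1, (5|11)=+1; (−1)^{-2·1·5}·(+1)^1·(+1)^-2 = +1.
v=3: a=3^-2·(≡1), b=3^-2·(≡2) mod 3; (1|3)=+1, (2|3)=-1; (−1)^{-2·-2·1}·(+1)^-2·(-1)^-2 = +1.
(58, 379610 / ℚ) ramifies at {5, 17}: a division algebra.

[5, 17]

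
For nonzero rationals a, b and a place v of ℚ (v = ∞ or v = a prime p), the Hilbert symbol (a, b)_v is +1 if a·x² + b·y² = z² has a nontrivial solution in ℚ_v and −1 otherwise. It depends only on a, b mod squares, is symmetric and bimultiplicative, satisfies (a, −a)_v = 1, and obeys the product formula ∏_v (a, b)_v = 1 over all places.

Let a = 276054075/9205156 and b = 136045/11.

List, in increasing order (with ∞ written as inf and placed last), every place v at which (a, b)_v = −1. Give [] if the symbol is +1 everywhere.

(a, b) ≡ (187, 8855) mod (ℚ^×)²; places V = {2, 3, 5, 7, 11, 13, 17, 23, 37, 41, ∞}.
(a,b)_∞: sgn(187)=+, sgn(8855)=+, so +1.
(a,b)_7: α=0, u≡5; β=1, v≡6 (mod 7); (5|7)=-1, (6|7)=-1; sign (−1)^0·-1^1·-1^0 = -1.
(a,b)_23: α=0, u≡12; β=1, v≡15 (mod 23); (12|23)=+1, (15|23)=-1; sign (−1)^0·+1^1·-1^0 = +1.
(a,b)_37: α=-2, u≡15; β=0, v≡3 (mod 37); (15|37)=-1, (3|37)=+1; sign (−1)^0·-1^0·+1^-2 = +1.
(a,b)_13: α=0, u≡2; β=2, v≡7 (mod 13); (2|13)=-1, (7|13)=-1; sign (−1)^0·-1^2·-1^0 = +1.
(a,b)_3: α=10, u≡1; β=0, v≡2 (mod 3); (1|3)=+1, (2|3)=-1; sign (−1)^0·+1^0·-1^10 = +1.
(a,b)_17: α=1, u≡11; β=0, v≡1 (mod 17); (11|17)=-1, (1|17)=+1; sign (−1)^0·-1^0·+1^1 = +1.
(a,b)_2: α=-2, β=0; u≡3, v≡7 (mod 8); ε(u)ε(v)=1·1, αω(v)=-2·0, βω(u)=0·1; sum ≡ 1  ⇒  -1.
(a,b)_41: α=-2, u≡20; β=0, v≡23 (mod 41); (20|41)=+1, (23|41)=+1; sign (−1)^0·+1^0·+1^-2 = +1.
(a,b)_5: α=2, u≡3; β=1, v≡4 (mod 5); (3|5)=-1, (4|5)=+1; sign (−1)^0·-1^1·+1^2 = -1.
(a,b)_11: α=1, u≡10; β=-1, v≡8 (mod 11); (10|11)=-1, (8|11)=-1; sign (−1)^1·-1^-1·-1^1 = -1.
(187, 8855 / ℚ) ramifies at {2, 5, 7, 11}: a division algebra.

[2, 5, 7, 11]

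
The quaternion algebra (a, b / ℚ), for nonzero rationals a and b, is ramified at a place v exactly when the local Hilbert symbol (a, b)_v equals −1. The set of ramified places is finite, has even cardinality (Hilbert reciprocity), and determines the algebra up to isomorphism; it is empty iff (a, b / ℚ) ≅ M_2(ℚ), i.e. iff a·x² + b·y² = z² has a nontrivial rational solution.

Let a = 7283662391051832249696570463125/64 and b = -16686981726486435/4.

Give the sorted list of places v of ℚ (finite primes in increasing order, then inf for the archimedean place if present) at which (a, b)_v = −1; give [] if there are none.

[11, 37]

(a, b) ≡ (629629, -565915) mod (ℚ^×)²; places V = {2, 3, 5, 7, 11, 13, 17, 19, 23, 37, ∞}.
(a,b)_7: α=7, u≡2; β=3, v≡6 (mod 7); (2|7)=+1, (6|7)=-1; sign (−1)^1·+1^3·-1^7 = +1.
(a,b)_13: α=3, u≡2; β=2, v≡10 (mod 13); (2|13)=-1, (10|13)=+1; sign (−1)^0·-1^2·+1^3 = +1.
(a,b)_19: α=2, u≡5; β=1, v≡1 (mod 19); (5|19)=+1, (1|19)=+1; sign (−1)^0·+1^1·+1^2 = +1.
(a,b)_2: α=-6, β=-2; u≡5, v≡5 (mod 8); ε(u)ε(v)=0·0, αω(v)=-6·1, βω(u)=-2·1; sum ≡ 0  ⇒  +1.
(a,b)_∞: sgn(629629)=+, sgn(-565915)=−, so +1.
(a,b)_23: α=2, u≡18; β=1, v≡7 (mod 23); (18|23)=+1, (7|23)=-1; sign (−1)^0·+1^1·-1^2 = +1.
(a,b)_37: α=5, u≡27; β=3, v≡29 (mod 37); (27|37)=+1, (29|37)=-1; sign (−1)^0·+1^3·-1^5 = -1.
(a,b)_3: α=2, u≡1; β=2, v≡2 (mod 3); (1|3)=+1, (2|3)=-1; sign (−1)^0·+1^2·-1^2 = +1.
(a,b)_17: α=3, u≡3; β=2, v≡4 (mod 17); (3|17)=-1, (4|17)=+1; sign (−1)^0·-1^2·+1^3 = +1.
(a,b)_5: α=4, u≡4; β=1, v≡2 (mod 5); (4|5)=+1, (2|5)=-1; sign (−1)^0·+1^1·-1^4 = +1.
(a,b)_11: α=1, u≡2; β=0, v≡8 (mod 11); (2|11)=-1, (8|11)=-1; sign (−1)^0·-1^0·-1^1 = -1.
Ram(629629, -565915) = {11, 37}; no ℚ_11-point on the conic.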